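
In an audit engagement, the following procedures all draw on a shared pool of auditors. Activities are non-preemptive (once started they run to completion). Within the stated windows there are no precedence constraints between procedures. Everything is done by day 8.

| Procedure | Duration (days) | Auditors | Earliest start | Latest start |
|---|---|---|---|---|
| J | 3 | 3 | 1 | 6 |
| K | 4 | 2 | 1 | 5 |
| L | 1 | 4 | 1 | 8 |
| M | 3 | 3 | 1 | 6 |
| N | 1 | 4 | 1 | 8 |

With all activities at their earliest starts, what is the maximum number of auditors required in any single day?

Early-start schedule: J@1, K@1, L@1, M@1, N@1.
Load per day: day 1: 16, day 2: 8, day 3: 8, day 4: 2, day 5: 0, day 6: 0, day 7: 0, day 8: 0.
Peak is 16.

16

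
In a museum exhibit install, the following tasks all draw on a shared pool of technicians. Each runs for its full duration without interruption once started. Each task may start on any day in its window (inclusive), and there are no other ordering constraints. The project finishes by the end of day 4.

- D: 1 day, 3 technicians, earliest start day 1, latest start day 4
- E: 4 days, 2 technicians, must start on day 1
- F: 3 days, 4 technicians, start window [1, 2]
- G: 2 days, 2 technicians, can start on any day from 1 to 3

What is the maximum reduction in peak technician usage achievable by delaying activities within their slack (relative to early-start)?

3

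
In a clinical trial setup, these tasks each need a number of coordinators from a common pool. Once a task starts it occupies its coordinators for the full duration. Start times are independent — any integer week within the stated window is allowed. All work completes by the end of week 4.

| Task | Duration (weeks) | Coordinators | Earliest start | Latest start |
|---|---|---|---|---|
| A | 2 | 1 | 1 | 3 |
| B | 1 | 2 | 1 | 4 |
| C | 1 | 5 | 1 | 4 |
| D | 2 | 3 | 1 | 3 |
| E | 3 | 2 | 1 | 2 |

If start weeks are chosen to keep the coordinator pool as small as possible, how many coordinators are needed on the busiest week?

Early-start (A@1, B@1, C@1, D@1, E@1) gives peak 13: w1:13  w2:6  w3:2  w4:0.
Shift C→4, D→2.
Schedule A@1, B@1, C@4, D@2, E@1: w1:5  w2:6  w3:5  w4:5 — peak 6.
Total coordinator-weeks = 21 over 4 weeks ⇒ peak ≥ ⌈21/4⌉ = 6, so 6 is optimal.

6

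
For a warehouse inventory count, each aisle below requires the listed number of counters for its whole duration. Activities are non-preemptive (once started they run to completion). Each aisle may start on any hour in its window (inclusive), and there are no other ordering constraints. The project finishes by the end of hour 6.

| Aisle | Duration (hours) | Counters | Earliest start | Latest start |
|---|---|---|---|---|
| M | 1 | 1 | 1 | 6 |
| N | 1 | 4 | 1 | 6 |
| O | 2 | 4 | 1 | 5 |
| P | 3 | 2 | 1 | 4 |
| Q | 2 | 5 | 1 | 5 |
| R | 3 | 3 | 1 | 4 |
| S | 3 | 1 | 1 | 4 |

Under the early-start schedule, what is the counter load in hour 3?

6

At early start, hour 3 has: P, R, S.
Demand: 2 + 3 + 1 = 6.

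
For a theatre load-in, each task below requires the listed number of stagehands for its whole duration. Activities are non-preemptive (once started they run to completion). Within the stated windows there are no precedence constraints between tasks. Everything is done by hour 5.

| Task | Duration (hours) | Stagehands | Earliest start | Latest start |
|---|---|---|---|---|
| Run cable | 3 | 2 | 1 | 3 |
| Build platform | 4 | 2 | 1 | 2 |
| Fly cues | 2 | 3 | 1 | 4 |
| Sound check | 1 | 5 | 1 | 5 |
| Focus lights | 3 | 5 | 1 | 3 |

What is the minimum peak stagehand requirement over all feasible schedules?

Early-start (Run cable@1, Build platform@1, Fly cues@1, Sound check@1, Focus lights@1) gives peak 17: h1:17  h2:12  h3:9  h4:2  h5:0.
Shift Fly cues→4, Sound check→5.
Schedule Run cable@1, Build platform@1, Fly cues@4, Sound check@5, Focus lights@1: h1:9  h2:9  h3:9  h4:5  h5:8 — peak 9.

9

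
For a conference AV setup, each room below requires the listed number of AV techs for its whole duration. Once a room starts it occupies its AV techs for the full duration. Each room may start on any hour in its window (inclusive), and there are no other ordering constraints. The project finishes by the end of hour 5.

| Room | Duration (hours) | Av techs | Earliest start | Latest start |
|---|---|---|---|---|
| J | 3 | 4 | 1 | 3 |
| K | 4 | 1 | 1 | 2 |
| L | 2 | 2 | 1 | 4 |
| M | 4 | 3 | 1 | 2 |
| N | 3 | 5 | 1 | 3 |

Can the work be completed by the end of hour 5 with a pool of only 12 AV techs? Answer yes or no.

no

The minimum achievable peak is 13; 12 < 13, so no feasible schedule stays within the cap.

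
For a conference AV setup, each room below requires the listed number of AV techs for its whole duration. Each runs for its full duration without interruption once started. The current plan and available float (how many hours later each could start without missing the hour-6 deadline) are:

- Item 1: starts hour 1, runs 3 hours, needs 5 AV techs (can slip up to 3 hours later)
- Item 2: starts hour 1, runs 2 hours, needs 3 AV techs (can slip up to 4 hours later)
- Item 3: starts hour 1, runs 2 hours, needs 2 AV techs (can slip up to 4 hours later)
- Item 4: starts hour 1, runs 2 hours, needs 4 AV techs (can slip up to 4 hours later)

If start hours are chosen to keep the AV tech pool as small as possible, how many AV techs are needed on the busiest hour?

7

Early-start (Item 1@1, Item 2@1, Item 3@1, Item 4@1) gives peak 14: h1:14  h2:14  h3:5  h4:0  h5:0  h6:0.
Shift Item 2→4, Item 4→4.
Schedule Item 1@1, Item 2@4, Item 3@1, Item 4@4: h1:7  h2:7  h3:5  h4:7  h5:7  h6:0 — peak 7.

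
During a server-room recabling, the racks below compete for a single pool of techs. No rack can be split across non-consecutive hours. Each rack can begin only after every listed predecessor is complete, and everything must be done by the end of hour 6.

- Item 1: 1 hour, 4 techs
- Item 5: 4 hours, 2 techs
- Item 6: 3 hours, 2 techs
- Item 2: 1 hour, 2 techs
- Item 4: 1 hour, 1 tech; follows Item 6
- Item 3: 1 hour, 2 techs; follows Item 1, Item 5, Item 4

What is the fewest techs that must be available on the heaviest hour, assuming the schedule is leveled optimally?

Early-start (Item 1@1, Item 5@1, Item 6@1, Item 2@1, Item 4@4, Item 3@5) gives peak 10: h1:10  h2:4  h3:4  h4:3  h5:2  h6:0.
Shift Item 5→2, Item 6→2, Item 2→6, Item 4→5, Item 3→6.
Schedule Item 1@1, Item 5@2, Item 6@2, Item 2@6, Item 4@5, Item 3@6: h1:4  h2:4  h3:4  h4:4  h5:3  h6:4 — peak 4.
Total tech-hours = 23 over 6 hours ⇒ peak ≥ ⌈23/6⌉ = 4, so 4 is optimal.

4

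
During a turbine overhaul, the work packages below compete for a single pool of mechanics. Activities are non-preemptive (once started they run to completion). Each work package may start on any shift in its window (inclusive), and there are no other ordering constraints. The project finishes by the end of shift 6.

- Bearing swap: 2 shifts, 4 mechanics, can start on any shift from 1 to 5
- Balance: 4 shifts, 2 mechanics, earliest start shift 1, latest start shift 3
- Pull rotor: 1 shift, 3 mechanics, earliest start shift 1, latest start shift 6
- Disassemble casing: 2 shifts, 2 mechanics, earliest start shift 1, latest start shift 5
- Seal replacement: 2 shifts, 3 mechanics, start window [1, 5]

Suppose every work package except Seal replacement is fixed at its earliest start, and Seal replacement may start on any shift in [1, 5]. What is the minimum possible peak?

11

Seal replacement@1: s1:14  s2:11  s3:2  s4:2  s5:0  s6:0 → peak 14
Seal replacement@2: s1:11  s2:11  s3:5  s4:2  s5:0  s6:0 → peak 11
Seal replacement@3: s1:11  s2:8  s3:5  s4:5  s5:0  s6:0 → peak 11
Seal replacement@4: s1:11  s2:8  s3:2  s4:5  s5:3  s6:0 → peak 11
Seal replacement@5: s1:11  s2:8  s3:2  s4:2  s5:3  s6:3 → peak 11
Best is Seal replacement@2, peak 11.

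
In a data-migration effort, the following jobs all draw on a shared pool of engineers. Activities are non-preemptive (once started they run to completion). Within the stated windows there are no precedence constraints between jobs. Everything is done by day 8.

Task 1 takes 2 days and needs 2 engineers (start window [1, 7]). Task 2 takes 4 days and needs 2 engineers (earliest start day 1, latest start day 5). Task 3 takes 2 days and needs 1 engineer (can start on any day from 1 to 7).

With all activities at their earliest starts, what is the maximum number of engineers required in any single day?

5

Early-start schedule: Task 1@1, Task 2@1, Task 3@1.
Load per day: day 1: 5, day 2: 5, day 3: 2, day 4: 2, day 5: 0, day 6: 0, day 7: 0, day 8: 0.
Peak is 5.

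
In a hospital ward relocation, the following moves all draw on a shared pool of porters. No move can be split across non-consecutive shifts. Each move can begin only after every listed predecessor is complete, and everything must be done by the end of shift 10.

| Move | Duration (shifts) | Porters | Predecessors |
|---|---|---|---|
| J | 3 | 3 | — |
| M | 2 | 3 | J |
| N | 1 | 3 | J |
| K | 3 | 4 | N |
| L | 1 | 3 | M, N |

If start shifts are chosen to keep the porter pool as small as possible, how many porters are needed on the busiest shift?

Early-start (J@1, M@4, N@4, K@5, L@6) gives peak 7: s1:3  s2:3  s3:3  s4:6  s5:7  s6:7  s7:4  s8:0  s9:0  s10:0.
Shift N→6, K→7, L→10.
Schedule J@1, M@4, N@6, K@7, L@10: s1:3  s2:3  s3:3  s4:3  s5:3  s6:3  s7:4  s8:4  s9:4  s10:3 — peak 4.
Total porter-shifts = 33 over 10 shifts ⇒ peak ≥ ⌈33/10⌉ = 4, so 4 is optimal.

4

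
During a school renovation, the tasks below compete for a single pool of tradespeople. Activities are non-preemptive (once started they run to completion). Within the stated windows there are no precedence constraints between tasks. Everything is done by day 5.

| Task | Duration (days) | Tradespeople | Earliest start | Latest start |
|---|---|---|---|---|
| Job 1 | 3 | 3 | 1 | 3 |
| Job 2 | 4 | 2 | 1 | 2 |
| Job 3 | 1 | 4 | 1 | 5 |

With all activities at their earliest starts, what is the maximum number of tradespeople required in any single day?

9

Early-start schedule: Job 1@1, Job 2@1, Job 3@1.
Load per day: day 1: 9, day 2: 5, day 3: 5, day 4: 2, day 5: 0.
Peak is 9.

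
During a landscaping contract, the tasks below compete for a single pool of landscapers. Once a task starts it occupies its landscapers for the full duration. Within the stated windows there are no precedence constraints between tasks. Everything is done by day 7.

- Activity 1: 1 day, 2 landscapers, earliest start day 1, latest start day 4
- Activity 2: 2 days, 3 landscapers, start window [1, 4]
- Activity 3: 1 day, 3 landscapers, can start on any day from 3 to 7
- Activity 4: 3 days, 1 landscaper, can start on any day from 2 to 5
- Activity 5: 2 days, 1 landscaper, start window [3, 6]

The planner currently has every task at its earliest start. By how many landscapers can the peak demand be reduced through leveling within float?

2

Early-start peak: d1:5  d2:4  d3:5  d4:2  d5:0  d6:0  d7:0 ⇒ 5.
Leveled (Activity 1@1, Activity 2@2, Activity 3@4, Activity 4@5, Activity 5@5): d1:2  d2:3  d3:3  d4:3  d5:2  d6:2  d7:1 ⇒ 3.
Reduction 5 − 3 = 2.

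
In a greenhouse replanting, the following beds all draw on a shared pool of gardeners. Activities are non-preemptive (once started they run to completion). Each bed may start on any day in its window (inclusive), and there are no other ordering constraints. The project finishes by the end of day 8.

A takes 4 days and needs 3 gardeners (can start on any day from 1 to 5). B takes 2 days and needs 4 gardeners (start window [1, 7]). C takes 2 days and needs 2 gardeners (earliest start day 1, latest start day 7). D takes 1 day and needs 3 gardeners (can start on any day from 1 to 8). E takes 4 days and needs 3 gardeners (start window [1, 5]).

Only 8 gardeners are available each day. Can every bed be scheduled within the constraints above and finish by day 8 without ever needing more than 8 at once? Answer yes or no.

yes

Schedule A@1, B@5, C@5, D@7, E@1: d1:6  d2:6  d3:6  d4:6  d5:6  d6:6  d7:3  d8:0 — peak 6 ≤ 8.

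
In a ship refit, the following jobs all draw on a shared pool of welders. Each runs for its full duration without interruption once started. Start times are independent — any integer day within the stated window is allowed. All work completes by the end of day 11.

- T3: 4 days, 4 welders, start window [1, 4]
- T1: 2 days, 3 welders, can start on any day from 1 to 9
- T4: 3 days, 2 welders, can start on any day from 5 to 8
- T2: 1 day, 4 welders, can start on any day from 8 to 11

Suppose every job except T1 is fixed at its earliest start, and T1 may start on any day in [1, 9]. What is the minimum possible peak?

T1@1: d1:7  d2:7  d3:4  d4:4  d5:2  d6:2  d7:2  d8:4  d9:0  d10:0  d11:0 → peak 7
T1@2: d1:4  d2:7  d3:7  d4:4  d5:2  d6:2  d7:2  d8:4  d9:0  d10:0  d11:0 → peak 7
T1@3: d1:4  d2:4  d3:7  d4:7  d5:2  d6:2  d7:2  d8:4  d9:0  d10:0  d11:0 → peak 7
T1@4: d1:4  d2:4  d3:4  d4:7  d5:5  d6:2  d7:2  d8:4  d9:0  d10:0  d11:0 → peak 7
T1@5: d1:4  d2:4  d3:4  d4:4  d5:5  d6:5  d7:2  d8:4  d9:0  d10:0  d11:0 → peak 5
T1@6: d1:4  d2:4  d3:4  d4:4  d5:2  d6:5  d7:5  d8:4  d9:0  d10:0  d11:0 → peak 5
T1@7: d1:4  d2:4  d3:4  d4:4  d5:2  d6:2  d7:5  d8:7  d9:0  d10:0  d11:0 → peak 7
T1@8: d1:4  d2:4  d3:4  d4:4  d5:2  d6:2  d7:2  d8:7  d9:3  d10:0  d11:0 → peak 7
T1@9: d1:4  d2:4  d3:4  d4:4  d5:2  d6:2  d7:2  d8:4  d9:3  d10:3  d11:0 → peak 4
Best is T1@9, peak 4.

4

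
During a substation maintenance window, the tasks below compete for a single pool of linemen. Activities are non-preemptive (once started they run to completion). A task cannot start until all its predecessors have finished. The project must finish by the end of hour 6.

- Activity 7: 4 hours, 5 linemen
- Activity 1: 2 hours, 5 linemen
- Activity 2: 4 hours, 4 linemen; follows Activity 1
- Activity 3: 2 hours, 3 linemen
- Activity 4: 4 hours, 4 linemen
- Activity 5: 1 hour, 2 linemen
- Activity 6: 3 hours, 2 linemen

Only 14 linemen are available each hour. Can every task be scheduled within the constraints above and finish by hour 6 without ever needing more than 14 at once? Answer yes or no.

no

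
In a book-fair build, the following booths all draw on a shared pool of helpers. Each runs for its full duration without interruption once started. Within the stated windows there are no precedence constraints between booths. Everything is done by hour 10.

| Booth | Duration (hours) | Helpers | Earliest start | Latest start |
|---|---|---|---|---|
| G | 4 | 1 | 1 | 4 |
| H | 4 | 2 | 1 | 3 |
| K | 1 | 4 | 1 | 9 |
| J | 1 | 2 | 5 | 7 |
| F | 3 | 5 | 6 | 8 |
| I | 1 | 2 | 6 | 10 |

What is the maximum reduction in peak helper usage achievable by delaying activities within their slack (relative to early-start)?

2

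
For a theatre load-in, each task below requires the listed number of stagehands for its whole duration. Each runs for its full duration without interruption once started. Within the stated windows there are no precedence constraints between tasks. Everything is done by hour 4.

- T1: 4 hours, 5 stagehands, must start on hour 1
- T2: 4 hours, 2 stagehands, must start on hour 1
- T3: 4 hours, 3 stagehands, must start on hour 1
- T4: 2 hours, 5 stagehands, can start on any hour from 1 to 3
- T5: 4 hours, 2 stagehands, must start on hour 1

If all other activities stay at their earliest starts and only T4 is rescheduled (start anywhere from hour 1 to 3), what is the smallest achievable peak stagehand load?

17

T4@1: h1:17  h2:17  h3:12  h4:12 → peak 17
T4@2: h1:12  h2:17  h3:17  h4:12 → peak 17
T4@3: h1:12  h2:12  h3:17  h4:17 → peak 17
Best is T4@1, peak 17.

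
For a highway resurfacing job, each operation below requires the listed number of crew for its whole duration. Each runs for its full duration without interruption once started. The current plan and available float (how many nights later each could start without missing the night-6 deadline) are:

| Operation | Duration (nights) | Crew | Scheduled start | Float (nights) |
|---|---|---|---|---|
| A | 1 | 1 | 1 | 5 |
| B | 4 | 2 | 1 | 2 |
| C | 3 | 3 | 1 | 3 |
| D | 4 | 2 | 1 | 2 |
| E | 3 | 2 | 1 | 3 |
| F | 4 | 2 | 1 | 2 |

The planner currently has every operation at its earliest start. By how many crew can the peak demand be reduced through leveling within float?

Early-start peak: n1:12  n2:11  n3:11  n4:6  n5:0  n6:0 ⇒ 12.
Leveled (A@1, B@1, C@1, D@1, E@4, F@2): n1:8  n2:9  n3:9  n4:8  n5:4  n6:2 ⇒ 9.
Reduction 12 − 9 = 3.

3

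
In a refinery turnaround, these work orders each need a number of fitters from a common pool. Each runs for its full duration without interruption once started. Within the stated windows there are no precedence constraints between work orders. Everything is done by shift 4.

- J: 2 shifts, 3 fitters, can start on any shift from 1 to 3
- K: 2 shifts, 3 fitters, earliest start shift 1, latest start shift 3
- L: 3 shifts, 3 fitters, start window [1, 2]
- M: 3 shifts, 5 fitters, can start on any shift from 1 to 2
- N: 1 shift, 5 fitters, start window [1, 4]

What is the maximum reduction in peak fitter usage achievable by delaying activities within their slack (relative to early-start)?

Early-start peak: s1:19  s2:14  s3:8  s4:0 ⇒ 19.
Leveled (J@1, K@3, L@1, M@1, N@4): s1:11  s2:11  s3:11  s4:8 ⇒ 11.
Reduction 19 − 11 = 8.

8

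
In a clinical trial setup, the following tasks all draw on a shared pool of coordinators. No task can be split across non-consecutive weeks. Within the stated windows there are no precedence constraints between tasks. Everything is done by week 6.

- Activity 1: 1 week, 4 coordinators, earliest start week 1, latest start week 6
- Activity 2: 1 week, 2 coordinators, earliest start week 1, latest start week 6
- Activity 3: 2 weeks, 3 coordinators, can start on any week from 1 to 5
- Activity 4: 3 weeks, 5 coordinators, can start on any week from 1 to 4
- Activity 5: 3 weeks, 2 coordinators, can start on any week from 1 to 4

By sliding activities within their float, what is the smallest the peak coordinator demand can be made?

7

Early-start (Activity 1@1, Activity 2@1, Activity 3@1, Activity 4@1, Activity 5@1) gives peak 16: w1:16  w2:10  w3:7  w4:0  w5:0  w6:0.
Shift Activity 3→2, Activity 4→4, Activity 5→2.
Schedule Activity 1@1, Activity 2@1, Activity 3@2, Activity 4@4, Activity 5@2: w1:6  w2:5  w3:5  w4:7  w5:5  w6:5 — peak 7.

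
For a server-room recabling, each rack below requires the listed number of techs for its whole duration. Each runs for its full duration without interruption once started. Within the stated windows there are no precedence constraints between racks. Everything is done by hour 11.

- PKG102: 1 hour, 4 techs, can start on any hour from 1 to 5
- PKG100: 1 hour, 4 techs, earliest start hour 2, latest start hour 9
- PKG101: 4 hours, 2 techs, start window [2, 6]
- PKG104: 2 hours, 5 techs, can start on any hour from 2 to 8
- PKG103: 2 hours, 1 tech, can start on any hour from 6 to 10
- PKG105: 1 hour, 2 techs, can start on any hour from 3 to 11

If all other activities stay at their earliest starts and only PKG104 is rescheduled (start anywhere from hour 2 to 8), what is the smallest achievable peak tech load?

6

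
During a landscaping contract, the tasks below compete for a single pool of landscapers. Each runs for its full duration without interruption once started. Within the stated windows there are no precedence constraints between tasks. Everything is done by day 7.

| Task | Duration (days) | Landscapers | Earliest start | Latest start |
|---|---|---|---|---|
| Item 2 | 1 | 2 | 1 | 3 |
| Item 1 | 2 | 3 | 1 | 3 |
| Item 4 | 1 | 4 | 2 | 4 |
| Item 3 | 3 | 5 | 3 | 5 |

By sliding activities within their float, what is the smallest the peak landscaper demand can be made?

Early-start (Item 2@1, Item 1@1, Item 4@2, Item 3@3) gives peak 7: d1:5  d2:7  d3:5  d4:5  d5:5  d6:0  d7:0.
Shift Item 4→3, Item 3→4.
Schedule Item 2@1, Item 1@1, Item 4@3, Item 3@4: d1:5  d2:3  d3:4  d4:5  d5:5  d6:5  d7:0 — peak 5.

5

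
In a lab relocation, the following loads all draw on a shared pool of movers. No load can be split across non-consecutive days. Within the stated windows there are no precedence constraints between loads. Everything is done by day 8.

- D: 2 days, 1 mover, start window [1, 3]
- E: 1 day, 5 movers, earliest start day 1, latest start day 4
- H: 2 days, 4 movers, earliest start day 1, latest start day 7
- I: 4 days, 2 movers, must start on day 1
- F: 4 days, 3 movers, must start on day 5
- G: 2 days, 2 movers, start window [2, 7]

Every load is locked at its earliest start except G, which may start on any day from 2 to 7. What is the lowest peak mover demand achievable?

12

G@2: d1:12  d2:9  d3:4  d4:2  d5:3  d6:3  d7:3  d8:3 → peak 12
G@3: d1:12  d2:7  d3:4  d4:4  d5:3  d6:3  d7:3  d8:3 → peak 12
G@4: d1:12  d2:7  d3:2  d4:4  d5:5  d6:3  d7:3  d8:3 → peak 12
G@5: d1:12  d2:7  d3:2  d4:2  d5:5  d6:5  d7:3  d8:3 → peak 12
G@6: d1:12  d2:7  d3:2  d4:2  d5:3  d6:5  d7:5  d8:3 → peak 12
G@7: d1:12  d2:7  d3:2  d4:2  d5:3  d6:3  d7:5  d8:5 → peak 12
Best is G@2, peak 12.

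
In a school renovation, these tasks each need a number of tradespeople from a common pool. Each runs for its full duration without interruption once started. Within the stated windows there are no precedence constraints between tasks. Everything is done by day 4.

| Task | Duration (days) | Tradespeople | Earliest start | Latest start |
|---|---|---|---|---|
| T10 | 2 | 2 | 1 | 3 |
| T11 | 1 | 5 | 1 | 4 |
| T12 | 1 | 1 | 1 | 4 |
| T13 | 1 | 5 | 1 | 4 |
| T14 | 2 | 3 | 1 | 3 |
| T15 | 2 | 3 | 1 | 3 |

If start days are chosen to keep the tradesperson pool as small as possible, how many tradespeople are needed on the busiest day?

7

Early-start (T10@1, T11@1, T12@1, T13@1, T14@1, T15@1) gives peak 19: d1:19  d2:8  d3:0  d4:0.
Shift T12→3, T13→2, T14→3, T15→3.
Schedule T10@1, T11@1, T12@3, T13@2, T14@3, T15@3: d1:7  d2:7  d3:7  d4:6 — peak 7.
Total tradesperson-days = 27 over 4 days ⇒ peak ≥ ⌈27/4⌉ = 7, so 7 is optimal.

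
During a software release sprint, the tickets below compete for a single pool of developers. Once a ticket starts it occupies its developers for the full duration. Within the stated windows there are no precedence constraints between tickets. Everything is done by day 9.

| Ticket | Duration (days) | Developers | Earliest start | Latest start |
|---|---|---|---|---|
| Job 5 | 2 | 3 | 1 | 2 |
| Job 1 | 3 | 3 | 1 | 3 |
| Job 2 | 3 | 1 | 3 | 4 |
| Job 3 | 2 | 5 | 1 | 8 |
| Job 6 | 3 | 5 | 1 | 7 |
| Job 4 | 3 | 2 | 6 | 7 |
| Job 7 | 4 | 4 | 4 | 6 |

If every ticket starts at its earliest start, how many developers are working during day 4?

At early start, day 4 has: Job 2, Job 7.
Demand: 1 + 4 = 5.

5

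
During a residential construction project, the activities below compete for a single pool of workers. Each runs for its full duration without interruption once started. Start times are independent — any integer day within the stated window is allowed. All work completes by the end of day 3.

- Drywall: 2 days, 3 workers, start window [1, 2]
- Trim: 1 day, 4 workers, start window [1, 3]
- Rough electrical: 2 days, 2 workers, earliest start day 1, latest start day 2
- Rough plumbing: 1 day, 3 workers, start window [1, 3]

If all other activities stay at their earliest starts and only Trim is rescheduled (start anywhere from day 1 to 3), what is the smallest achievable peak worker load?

8

Trim@1: d1:12  d2:5  d3:0 → peak 12
Trim@2: d1:8  d2:9  d3:0 → peak 9
Trim@3: d1:8  d2:5  d3:4 → peak 8
Best is Trim@3, peak 8.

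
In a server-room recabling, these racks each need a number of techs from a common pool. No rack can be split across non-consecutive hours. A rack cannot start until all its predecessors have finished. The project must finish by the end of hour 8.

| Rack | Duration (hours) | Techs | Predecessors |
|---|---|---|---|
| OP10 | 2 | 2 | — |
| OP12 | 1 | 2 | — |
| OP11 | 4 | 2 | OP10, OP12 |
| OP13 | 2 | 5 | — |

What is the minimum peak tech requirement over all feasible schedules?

5

Early-start (OP10@1, OP12@1, OP11@3, OP13@1) gives peak 9: h1:9  h2:7  h3:2  h4:2  h5:2  h6:2  h7:0  h8:0.
Shift OP13→7.
Schedule OP10@1, OP12@1, OP11@3, OP13@7: h1:4  h2:2  h3:2  h4:2  h5:2  h6:2  h7:5  h8:5 — peak 5.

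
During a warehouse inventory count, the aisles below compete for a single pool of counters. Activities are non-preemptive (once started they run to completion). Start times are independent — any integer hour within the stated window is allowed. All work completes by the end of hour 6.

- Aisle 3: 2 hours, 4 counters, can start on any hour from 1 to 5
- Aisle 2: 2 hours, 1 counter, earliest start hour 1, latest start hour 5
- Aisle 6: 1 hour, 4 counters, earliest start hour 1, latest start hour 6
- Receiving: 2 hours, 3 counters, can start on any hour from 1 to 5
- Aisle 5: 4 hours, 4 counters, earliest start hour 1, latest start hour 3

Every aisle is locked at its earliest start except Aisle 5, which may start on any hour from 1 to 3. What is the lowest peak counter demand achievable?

12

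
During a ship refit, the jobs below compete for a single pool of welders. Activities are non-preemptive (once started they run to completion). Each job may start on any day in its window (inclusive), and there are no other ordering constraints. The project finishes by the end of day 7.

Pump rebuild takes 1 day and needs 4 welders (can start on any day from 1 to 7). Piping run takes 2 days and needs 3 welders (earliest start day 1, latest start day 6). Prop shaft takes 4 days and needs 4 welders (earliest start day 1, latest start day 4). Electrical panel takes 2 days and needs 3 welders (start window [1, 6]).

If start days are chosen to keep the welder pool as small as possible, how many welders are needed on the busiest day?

6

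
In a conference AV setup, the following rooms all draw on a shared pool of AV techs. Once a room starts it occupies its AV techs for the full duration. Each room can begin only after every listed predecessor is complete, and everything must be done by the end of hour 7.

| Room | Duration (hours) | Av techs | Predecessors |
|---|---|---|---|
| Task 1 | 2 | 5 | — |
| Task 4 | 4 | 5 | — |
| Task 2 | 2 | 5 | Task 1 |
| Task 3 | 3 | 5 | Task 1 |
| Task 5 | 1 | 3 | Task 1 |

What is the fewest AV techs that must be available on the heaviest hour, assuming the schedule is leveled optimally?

Early-start (Task 1@1, Task 4@1, Task 2@3, Task 3@3, Task 5@3) gives peak 18: h1:10  h2:10  h3:18  h4:15  h5:5  h6:0  h7:0.
Shift Task 3→5, Task 5→5.
Schedule Task 1@1, Task 4@1, Task 2@3, Task 3@5, Task 5@5: h1:10  h2:10  h3:10  h4:10  h5:8  h6:5  h7:5 — peak 10.

10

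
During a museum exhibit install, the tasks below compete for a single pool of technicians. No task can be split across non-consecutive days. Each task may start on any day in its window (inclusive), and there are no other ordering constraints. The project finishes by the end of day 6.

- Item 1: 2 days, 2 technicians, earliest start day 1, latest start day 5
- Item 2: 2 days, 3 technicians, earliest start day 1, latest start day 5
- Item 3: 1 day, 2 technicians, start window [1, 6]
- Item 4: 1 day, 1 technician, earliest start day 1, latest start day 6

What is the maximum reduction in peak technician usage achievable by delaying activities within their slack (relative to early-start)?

5

Early-start peak: d1:8  d2:5  d3:0  d4:0  d5:0  d6:0 ⇒ 8.
Leveled (Item 1@1, Item 2@3, Item 3@5, Item 4@1): d1:3  d2:2  d3:3  d4:3  d5:2  d6:0 ⇒ 3.
Reduction 8 − 3 = 5.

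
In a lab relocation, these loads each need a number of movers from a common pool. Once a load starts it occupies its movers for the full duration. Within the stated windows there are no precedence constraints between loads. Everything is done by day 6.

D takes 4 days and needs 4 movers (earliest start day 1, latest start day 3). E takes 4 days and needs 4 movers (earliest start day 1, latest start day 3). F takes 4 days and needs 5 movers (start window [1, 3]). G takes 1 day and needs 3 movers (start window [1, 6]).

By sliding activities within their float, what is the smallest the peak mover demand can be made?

Early-start (D@1, E@1, F@1, G@1) gives peak 16: d1:16  d2:13  d3:13  d4:13  d5:0  d6:0.
Shift G→5.
Schedule D@1, E@1, F@1, G@5: d1:13  d2:13  d3:13  d4:13  d5:3  d6:0 — peak 13.

13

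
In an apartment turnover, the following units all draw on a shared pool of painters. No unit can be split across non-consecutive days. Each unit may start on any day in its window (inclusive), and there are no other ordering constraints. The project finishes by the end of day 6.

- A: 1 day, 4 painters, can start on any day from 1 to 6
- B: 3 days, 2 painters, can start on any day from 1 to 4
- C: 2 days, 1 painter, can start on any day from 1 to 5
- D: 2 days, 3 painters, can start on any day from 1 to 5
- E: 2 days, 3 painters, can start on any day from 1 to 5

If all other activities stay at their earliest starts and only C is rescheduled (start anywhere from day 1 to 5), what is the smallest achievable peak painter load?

12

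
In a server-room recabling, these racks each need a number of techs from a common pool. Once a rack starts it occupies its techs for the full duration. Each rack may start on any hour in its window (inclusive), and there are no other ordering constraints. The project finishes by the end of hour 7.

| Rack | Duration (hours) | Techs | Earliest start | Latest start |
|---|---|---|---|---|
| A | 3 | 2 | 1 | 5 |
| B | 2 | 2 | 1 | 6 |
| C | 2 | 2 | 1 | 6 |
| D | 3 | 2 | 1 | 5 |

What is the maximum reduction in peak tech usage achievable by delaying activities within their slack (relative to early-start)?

4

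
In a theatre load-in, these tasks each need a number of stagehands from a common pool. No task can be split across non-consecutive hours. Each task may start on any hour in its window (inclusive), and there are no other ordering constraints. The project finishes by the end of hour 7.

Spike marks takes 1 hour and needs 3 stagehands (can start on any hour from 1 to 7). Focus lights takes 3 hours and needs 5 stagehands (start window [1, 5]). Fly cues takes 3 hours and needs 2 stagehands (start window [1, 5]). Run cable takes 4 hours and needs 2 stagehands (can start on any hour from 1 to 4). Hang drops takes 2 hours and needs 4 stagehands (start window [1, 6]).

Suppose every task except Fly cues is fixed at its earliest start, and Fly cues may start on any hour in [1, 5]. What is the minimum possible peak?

Fly cues@1: h1:16  h2:13  h3:9  h4:2  h5:0  h6:0  h7:0 → peak 16
Fly cues@2: h1:14  h2:13  h3:9  h4:4  h5:0  h6:0  h7:0 → peak 14
Fly cues@3: h1:14  h2:11  h3:9  h4:4  h5:2  h6:0  h7:0 → peak 14
Fly cues@4: h1:14  h2:11  h3:7  h4:4  h5:2  h6:2  h7:0 → peak 14
Fly cues@5: h1:14  h2:11  h3:7  h4:2  h5:2  h6:2  h7:2 → peak 14
Best is Fly cues@2, peak 14.

14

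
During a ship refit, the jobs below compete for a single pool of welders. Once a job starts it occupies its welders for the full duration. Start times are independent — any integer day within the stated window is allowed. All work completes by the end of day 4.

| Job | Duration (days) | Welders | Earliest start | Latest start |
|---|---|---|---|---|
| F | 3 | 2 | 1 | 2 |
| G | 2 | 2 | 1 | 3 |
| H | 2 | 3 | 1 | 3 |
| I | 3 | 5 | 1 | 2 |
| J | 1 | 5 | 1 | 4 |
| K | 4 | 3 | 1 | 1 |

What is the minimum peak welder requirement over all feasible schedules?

13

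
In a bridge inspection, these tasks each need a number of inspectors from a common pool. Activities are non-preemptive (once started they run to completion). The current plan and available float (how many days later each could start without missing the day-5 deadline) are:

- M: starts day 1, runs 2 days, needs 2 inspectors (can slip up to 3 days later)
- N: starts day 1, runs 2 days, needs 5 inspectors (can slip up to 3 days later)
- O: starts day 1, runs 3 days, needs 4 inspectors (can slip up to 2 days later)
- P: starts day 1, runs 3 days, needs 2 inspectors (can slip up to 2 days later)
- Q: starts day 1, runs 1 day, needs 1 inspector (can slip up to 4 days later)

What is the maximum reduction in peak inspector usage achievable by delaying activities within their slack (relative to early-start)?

Early-start peak: d1:14  d2:13  d3:6  d4:0  d5:0 ⇒ 14.
Leveled (M@1, N@1, O@3, P@3, Q@3): d1:7  d2:7  d3:7  d4:6  d5:6 ⇒ 7.
Reduction 14 − 7 = 7.

7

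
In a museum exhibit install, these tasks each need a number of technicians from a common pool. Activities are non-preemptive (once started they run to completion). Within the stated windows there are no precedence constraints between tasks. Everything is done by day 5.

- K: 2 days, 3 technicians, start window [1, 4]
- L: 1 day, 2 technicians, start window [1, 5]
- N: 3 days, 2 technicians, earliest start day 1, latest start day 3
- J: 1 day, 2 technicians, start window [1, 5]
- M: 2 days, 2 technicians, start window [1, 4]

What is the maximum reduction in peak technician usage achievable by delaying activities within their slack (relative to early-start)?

Early-start peak: d1:11  d2:7  d3:2  d4:0  d5:0 ⇒ 11.
Leveled (K@1, L@1, N@2, J@3, M@4): d1:5  d2:5  d3:4  d4:4  d5:2 ⇒ 5.
Reduction 11 − 5 = 6.

6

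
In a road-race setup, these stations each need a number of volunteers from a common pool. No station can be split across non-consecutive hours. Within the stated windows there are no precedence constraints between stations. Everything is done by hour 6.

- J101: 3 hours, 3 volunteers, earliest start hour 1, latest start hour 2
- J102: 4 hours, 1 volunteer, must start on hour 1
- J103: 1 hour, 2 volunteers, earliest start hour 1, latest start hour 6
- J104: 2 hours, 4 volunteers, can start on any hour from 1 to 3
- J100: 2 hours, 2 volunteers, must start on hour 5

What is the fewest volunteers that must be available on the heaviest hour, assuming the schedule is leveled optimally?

8

Early-start (J101@1, J102@1, J103@1, J104@1, J100@5) gives peak 10: h1:10  h2:8  h3:4  h4:1  h5:2  h6:2.
Shift J104→2.
Schedule J101@1, J102@1, J103@1, J104@2, J100@5: h1:6  h2:8  h3:8  h4:1  h5:2  h6:2 — peak 8.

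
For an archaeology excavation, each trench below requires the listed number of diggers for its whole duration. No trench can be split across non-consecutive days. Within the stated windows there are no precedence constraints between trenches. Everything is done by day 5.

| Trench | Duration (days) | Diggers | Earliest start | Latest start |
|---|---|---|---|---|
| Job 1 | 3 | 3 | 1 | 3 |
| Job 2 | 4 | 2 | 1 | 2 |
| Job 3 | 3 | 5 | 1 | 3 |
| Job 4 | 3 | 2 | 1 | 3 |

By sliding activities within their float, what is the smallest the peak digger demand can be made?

Schedule Job 1@1, Job 2@1, Job 3@1, Job 4@1: d1:12  d2:12  d3:12  d4:2  d5:0 — peak 12.

12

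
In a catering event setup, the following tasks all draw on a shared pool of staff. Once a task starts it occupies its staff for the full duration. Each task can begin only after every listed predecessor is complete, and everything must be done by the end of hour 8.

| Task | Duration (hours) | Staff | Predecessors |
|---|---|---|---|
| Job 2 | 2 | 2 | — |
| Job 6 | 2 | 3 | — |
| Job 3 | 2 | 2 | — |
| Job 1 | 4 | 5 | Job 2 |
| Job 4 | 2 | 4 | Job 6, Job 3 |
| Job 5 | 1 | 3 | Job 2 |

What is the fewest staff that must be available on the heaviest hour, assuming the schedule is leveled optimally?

7

Early-start (Job 2@1, Job 6@1, Job 3@1, Job 1@3, Job 4@3, Job 5@3) gives peak 12: h1:7  h2:7  h3:12  h4:9  h5:5  h6:5  h7:0  h8:0.
Shift Job 4→7, Job 5→7.
Schedule Job 2@1, Job 6@1, Job 3@1, Job 1@3, Job 4@7, Job 5@7: h1:7  h2:7  h3:5  h4:5  h5:5  h6:5  h7:7  h8:4 — peak 7.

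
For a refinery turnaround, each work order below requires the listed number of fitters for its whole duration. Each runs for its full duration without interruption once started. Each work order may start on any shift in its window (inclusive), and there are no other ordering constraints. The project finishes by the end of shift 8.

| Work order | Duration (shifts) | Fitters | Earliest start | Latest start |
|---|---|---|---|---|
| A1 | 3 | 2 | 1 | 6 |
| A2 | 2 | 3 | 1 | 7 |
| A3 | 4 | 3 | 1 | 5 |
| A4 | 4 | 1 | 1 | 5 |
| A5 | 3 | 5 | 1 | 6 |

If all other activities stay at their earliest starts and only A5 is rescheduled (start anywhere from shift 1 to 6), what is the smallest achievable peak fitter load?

9

A5@1: s1:14  s2:14  s3:11  s4:4  s5:0  s6:0  s7:0  s8:0 → peak 14
A5@2: s1:9  s2:14  s3:11  s4:9  s5:0  s6:0  s7:0  s8:0 → peak 14
A5@3: s1:9  s2:9  s3:11  s4:9  s5:5  s6:0  s7:0  s8:0 → peak 11
A5@4: s1:9  s2:9  s3:6  s4:9  s5:5  s6:5  s7:0  s8:0 → peak 9
A5@5: s1:9  s2:9  s3:6  s4:4  s5:5  s6:5  s7:5  s8:0 → peak 9
A5@6: s1:9  s2:9  s3:6  s4:4  s5:0  s6:5  s7:5  s8:5 → peak 9
Best is A5@4, peak 9.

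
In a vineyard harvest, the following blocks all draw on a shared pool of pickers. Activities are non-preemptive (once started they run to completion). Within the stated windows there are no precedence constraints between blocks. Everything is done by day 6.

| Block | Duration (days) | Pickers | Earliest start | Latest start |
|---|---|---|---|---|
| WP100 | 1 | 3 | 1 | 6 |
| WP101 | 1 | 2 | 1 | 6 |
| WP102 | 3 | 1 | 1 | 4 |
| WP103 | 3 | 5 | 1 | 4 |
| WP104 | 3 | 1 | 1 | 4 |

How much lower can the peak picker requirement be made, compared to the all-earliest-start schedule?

7

Early-start peak: d1:12  d2:7  d3:7  d4:0  d5:0  d6:0 ⇒ 12.
Leveled (WP100@1, WP101@2, WP102@1, WP103@4, WP104@1): d1:5  d2:4  d3:2  d4:5  d5:5  d6:5 ⇒ 5.
Reduction 12 − 5 = 7.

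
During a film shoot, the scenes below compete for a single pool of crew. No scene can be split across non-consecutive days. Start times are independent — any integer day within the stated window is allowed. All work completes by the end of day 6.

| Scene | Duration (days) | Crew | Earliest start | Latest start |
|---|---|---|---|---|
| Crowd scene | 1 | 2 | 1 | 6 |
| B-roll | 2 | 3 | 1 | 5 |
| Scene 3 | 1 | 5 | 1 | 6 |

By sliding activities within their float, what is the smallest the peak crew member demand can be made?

Early-start (Crowd scene@1, B-roll@1, Scene 3@1) gives peak 10: d1:10  d2:3  d3:0  d4:0  d5:0  d6:0.
Shift Scene 3→3.
Schedule Crowd scene@1, B-roll@1, Scene 3@3: d1:5  d2:3  d3:5  d4:0  d5:0  d6:0 — peak 5.

5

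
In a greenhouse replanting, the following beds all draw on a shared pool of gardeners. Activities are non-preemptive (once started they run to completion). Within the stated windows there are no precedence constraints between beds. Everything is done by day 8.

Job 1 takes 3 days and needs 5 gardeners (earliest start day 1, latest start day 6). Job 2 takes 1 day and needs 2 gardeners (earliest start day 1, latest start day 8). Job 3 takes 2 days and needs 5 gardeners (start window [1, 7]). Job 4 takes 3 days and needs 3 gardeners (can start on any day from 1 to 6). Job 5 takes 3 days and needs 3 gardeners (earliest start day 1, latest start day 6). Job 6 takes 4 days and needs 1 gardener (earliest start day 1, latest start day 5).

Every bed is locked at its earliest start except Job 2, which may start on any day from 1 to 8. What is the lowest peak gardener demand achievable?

17

Job 2@1: d1:19  d2:17  d3:12  d4:1  d5:0  d6:0  d7:0  d8:0 → peak 19
Job 2@2: d1:17  d2:19  d3:12  d4:1  d5:0  d6:0  d7:0  d8:0 → peak 19
Job 2@3: d1:17  d2:17  d3:14  d4:1  d5:0  d6:0  d7:0  d8:0 → peak 17
Job 2@4: d1:17  d2:17  d3:12  d4:3  d5:0  d6:0  d7:0  d8:0 → peak 17
Job 2@5: d1:17  d2:17  d3:12  d4:1  d5:2  d6:0  d7:0  d8:0 → peak 17
Job 2@6: d1:17  d2:17  d3:12  d4:1  d5:0  d6:2  d7:0  d8:0 → peak 17
Job 2@7: d1:17  d2:17  d3:12  d4:1  d5:0  d6:0  d7:2  d8:0 → peak 17
Job 2@8: d1:17  d2:17  d3:12  d4:1  d5:0  d6:0  d7:0  d8:2 → peak 17
Best is Job 2@3, peak 17.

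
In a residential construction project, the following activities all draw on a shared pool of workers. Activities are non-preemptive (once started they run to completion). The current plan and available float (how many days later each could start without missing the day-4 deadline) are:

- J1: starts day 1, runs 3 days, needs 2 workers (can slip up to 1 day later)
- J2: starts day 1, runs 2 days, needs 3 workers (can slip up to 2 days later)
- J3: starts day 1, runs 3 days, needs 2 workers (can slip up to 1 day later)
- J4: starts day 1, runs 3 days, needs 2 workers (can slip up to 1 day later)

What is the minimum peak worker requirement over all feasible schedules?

9

Schedule J1@1, J2@1, J3@1, J4@1: d1:9  d2:9  d3:6  d4:0 — peak 9.
No arrangement of the 24 feasible schedules does better.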